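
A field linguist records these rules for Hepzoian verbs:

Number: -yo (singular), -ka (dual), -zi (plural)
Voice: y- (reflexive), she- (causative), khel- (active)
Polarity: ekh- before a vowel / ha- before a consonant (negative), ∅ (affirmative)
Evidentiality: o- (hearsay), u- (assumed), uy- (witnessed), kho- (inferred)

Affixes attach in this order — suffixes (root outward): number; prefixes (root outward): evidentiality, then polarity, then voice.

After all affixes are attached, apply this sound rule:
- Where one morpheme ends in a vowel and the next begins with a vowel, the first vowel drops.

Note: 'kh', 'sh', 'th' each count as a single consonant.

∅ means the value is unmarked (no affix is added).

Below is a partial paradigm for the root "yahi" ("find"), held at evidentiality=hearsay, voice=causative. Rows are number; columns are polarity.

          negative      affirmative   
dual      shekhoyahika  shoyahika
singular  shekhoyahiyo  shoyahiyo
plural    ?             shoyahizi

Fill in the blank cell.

Attach evidentiality hearsay o- → oyahi.
Attach polarity negative ekh- (before vowel 'o') → ekhoyahi.
Attach number plural -zi → ekhoyahizi.
Attach voice causative she- → sheekhoyahizi.
Apply vowel deletion: sheekhoyahizi → shekhoyahizi.

shekhoyahizi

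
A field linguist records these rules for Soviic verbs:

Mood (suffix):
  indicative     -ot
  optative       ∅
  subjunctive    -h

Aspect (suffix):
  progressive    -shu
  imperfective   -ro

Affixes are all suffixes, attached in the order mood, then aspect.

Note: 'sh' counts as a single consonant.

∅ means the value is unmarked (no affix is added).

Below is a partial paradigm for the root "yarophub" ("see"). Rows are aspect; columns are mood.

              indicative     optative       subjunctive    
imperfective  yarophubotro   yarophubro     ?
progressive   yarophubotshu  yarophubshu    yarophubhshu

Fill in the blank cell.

yarophubhro

Attach mood subjunctive -h → yarophubh.
Attach aspect imperfective -ro → yarophubhro.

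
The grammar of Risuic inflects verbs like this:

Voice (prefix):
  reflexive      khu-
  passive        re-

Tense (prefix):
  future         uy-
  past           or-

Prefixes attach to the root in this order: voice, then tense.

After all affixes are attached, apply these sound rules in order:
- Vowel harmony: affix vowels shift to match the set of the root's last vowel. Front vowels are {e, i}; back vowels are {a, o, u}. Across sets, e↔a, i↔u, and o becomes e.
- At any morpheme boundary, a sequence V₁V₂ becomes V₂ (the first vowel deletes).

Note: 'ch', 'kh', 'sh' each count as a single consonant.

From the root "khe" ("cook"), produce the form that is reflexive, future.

Attach voice reflexive khu- → khukhe.
Attach tense future uy- → uykhukhe.
Apply vowel harmony: uykhukhe → iykhikhe.
Vowel deletion: no change.

iykhikhe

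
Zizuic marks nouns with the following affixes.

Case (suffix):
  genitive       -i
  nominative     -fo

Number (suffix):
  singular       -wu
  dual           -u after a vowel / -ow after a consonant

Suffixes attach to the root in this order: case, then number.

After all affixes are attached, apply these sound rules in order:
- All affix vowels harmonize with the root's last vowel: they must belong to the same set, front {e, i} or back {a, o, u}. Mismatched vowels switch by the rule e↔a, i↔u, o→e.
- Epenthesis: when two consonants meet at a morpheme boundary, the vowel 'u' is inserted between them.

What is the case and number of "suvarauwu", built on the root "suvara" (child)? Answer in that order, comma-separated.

genitive, singular

Segment: suvara-i-wu.
case: -i → genitive.
number: -wu → singular.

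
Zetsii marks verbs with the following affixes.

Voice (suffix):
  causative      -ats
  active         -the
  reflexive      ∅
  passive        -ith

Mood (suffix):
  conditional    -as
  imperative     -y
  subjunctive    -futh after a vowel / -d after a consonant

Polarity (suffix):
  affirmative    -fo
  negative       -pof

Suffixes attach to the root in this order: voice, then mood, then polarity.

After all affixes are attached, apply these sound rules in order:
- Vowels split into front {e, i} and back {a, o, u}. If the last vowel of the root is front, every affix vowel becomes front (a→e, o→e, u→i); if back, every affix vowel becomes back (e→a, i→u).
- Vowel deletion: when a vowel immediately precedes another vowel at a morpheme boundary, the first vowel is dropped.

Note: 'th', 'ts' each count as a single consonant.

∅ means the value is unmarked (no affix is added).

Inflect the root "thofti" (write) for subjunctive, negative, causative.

Attach voice causative -ats → thoftiats.
Attach mood subjunctive -d (after consonant 'ts') → thoftiatsd.
Attach polarity negative -pof → thoftiatsdpof.
Apply vowel harmony: thoftiatsdpof → thoftietsdpef.
Apply vowel deletion: thoftietsdpef → thoftetsdpef.

thoftetsdpef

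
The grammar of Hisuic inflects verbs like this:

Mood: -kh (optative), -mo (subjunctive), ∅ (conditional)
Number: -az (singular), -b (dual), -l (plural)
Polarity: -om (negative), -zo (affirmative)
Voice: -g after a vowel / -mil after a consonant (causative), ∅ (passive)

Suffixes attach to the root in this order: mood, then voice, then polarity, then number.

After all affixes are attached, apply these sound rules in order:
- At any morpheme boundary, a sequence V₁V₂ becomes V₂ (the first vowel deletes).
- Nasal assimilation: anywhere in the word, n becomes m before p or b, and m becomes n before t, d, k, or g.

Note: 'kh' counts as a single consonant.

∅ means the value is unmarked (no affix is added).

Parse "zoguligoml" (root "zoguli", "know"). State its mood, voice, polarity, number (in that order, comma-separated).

conditional, causative, negative, plural

Segment: zoguli-g-om-l.
mood: ∅ → conditional.
voice: -g/mil → causative.
polarity: -om → negative.
number: -l → plural.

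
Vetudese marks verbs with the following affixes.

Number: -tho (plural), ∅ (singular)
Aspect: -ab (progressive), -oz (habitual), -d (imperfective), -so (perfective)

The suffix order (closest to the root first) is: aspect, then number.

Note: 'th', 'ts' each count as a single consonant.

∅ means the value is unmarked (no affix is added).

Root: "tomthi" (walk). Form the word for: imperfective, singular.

Attach aspect imperfective -d → tomthid.
number = singular: zero marking, form stays tomthid.

tomthid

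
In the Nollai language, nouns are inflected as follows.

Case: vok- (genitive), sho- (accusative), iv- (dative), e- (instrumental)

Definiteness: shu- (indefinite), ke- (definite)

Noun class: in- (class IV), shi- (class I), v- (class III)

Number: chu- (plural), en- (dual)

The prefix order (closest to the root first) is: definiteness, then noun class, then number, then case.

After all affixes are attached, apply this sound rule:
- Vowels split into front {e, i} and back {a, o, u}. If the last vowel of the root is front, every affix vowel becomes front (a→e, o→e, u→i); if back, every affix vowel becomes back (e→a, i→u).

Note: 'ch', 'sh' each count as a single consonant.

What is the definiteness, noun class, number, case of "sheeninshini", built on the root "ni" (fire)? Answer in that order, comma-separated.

Segment: sho-en-in-shu-ni.
definiteness: shu- → indefinite.
noun class: in- → class IV.
number: en- → dual.
case: sho- → accusative.

indefinite, class IV, dual, accusative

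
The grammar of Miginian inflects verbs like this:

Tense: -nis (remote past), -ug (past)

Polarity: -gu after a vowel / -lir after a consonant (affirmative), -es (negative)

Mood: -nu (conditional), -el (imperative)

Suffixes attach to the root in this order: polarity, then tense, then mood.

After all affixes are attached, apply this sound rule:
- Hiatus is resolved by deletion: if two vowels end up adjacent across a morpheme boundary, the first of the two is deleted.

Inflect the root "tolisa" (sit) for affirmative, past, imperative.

tolisagugel

Attach polarity affirmative -gu (after vowel 'a') → tolisagu.
Attach tense past -ug → tolisaguug.
Attach mood imperative -el → tolisaguugel.
Apply vowel deletion: tolisaguugel → tolisagugel.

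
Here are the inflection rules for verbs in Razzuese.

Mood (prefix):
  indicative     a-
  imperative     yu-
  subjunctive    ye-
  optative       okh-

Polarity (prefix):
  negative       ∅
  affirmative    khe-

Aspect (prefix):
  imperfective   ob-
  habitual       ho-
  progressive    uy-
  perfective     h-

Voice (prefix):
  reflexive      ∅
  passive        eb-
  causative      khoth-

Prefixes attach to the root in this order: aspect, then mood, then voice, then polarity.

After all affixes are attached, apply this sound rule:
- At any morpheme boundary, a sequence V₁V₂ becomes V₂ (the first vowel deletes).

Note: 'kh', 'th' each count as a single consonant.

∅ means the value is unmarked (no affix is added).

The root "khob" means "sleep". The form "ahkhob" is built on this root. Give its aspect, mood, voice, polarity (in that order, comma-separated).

Segment: a-h-khob.
aspect: h- → perfective.
mood: a- → indicative.
voice: ∅ → reflexive.
polarity: ∅ → negative.

perfective, indicative, reflexive, negative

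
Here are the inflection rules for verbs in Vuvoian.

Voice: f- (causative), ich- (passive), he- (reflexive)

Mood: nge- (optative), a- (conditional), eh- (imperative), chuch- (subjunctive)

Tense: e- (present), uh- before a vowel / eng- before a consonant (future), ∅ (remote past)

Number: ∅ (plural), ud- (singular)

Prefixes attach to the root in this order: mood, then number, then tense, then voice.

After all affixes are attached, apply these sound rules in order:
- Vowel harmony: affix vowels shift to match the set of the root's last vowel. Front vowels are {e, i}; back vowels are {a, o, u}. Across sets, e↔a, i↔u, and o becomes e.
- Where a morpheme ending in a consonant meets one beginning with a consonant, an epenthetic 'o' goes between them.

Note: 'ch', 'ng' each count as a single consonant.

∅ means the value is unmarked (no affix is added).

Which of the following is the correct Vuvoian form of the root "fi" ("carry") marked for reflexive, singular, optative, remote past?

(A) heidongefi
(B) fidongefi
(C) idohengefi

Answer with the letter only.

A

Attach mood optative nge- → ngefi.
Attach number singular ud- → udngefi.
tense = remote past: zero marking, form stays udngefi.
Attach voice reflexive he- → heudngefi.
Apply vowel harmony: heudngefi → heidngefi.
Apply epenthesis: heidngefi → heidongefi.
So the correct form is heidongefi, option (A).
(B) fidongefi is wrong: it uses causative instead of reflexive for voice.
(C) idohengefi is wrong: it has the affixes in the wrong order.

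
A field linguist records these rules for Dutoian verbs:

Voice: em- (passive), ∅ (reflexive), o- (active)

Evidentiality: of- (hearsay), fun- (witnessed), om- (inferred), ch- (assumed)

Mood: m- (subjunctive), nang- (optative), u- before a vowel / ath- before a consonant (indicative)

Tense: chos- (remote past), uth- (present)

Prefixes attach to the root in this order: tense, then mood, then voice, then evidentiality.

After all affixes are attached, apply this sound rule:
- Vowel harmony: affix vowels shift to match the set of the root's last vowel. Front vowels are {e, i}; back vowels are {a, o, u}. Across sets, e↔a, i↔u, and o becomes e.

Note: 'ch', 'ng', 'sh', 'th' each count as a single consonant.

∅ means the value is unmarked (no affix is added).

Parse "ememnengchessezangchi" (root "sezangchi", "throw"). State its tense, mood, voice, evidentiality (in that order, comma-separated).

Segment: om-em-nang-chos-sezangchi.
tense: chos- → remote past.
mood: nang- → optative.
voice: em- → passive.
evidentiality: om- → inferred.

remote past, optative, passive, inferred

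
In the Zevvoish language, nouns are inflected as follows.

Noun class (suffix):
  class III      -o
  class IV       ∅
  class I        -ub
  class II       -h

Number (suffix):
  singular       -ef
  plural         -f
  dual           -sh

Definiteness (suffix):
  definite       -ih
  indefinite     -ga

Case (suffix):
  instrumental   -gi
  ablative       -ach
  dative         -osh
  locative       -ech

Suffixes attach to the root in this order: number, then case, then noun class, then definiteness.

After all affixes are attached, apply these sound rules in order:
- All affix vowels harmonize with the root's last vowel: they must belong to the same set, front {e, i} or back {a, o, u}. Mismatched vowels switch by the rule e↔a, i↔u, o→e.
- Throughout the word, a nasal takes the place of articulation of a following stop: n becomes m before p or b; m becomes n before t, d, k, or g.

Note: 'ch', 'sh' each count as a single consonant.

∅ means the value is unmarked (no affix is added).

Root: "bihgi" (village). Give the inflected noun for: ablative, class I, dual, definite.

Attach number dual -sh → bihgish.
Attach case ablative -ach → bihgishach.
Attach noun class class I -ub → bihgishachub.
Attach definiteness definite -ih → bihgishachubih.
Apply vowel harmony: bihgishachubih → bihgishechibih.
Nasal assimilation: no change.

bihgishechibih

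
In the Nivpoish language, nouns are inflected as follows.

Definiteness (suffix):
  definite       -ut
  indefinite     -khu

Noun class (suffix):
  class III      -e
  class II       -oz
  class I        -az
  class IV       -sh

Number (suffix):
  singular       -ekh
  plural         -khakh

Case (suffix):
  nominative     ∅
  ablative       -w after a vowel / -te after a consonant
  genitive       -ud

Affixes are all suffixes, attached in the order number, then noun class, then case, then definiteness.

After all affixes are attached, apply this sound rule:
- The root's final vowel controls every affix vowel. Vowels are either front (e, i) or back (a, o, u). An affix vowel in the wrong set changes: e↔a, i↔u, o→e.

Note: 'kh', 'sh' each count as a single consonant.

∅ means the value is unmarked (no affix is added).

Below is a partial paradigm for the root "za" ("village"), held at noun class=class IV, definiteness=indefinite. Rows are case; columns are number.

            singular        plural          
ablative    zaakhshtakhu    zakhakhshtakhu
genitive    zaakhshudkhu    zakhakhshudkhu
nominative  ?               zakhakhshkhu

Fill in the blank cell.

Attach number singular -ekh → zaekh.
Attach noun class class IV -sh → zaekhsh.
case = nominative: zero marking, form stays zaekhsh.
Attach definiteness indefinite -khu → zaekhshkhu.
Apply vowel harmony: zaekhshkhu → zaakhshkhu.

zaakhshkhu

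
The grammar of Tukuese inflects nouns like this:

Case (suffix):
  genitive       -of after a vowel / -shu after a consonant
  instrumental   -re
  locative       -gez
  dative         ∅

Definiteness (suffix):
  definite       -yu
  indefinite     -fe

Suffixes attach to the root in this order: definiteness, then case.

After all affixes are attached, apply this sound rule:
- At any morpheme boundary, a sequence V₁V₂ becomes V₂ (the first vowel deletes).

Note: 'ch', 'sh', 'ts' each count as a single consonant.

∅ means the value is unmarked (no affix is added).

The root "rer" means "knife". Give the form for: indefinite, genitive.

Attach definiteness indefinite -fe → rerfe.
Attach case genitive -of (after vowel 'e') → rerfeof.
Apply vowel deletion: rerfeof → rerfof.

rerfof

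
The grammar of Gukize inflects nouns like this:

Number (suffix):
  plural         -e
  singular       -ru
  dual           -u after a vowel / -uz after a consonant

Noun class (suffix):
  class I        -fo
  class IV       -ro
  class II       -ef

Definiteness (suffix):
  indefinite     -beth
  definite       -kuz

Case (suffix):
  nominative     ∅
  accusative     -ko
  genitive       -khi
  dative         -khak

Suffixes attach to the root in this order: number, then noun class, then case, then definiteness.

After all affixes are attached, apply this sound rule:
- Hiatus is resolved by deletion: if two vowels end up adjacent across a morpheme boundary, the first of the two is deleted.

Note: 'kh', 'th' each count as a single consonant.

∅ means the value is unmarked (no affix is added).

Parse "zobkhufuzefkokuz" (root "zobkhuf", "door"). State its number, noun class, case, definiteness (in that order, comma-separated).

Segment: zobkhuf-uz-ef-ko-kuz.
number: -u/uz → dual.
noun class: -ef → class II.
case: -ko → accusative.
definiteness: -kuz → definite.

dual, class II, accusative, definite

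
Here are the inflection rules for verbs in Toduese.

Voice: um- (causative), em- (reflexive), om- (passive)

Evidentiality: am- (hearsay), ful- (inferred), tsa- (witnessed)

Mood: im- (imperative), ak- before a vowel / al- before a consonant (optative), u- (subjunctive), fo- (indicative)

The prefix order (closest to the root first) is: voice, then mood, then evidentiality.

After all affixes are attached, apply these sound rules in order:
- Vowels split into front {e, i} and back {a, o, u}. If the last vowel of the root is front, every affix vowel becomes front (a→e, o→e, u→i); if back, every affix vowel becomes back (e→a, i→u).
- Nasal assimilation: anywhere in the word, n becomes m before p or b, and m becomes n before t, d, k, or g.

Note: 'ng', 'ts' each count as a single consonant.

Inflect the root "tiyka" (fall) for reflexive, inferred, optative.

fulakantiyka

Attach voice reflexive em- → emtiyka.
Attach mood optative ak- (before vowel 'e') → akemtiyka.
Attach evidentiality inferred ful- → fulakemtiyka.
Apply vowel harmony: fulakemtiyka → fulakamtiyka.
Apply nasal assimilation: fulakamtiyka → fulakantiyka.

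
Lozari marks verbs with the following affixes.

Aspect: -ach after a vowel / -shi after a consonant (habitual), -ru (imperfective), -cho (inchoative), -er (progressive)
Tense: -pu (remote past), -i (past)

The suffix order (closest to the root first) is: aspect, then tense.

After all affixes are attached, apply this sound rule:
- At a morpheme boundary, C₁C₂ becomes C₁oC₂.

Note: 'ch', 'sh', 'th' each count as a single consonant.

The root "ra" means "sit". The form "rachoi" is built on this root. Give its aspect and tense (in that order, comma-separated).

inchoative, past

Segment: ra-cho-i.
aspect: -cho → inchoative.
tense: -i → past.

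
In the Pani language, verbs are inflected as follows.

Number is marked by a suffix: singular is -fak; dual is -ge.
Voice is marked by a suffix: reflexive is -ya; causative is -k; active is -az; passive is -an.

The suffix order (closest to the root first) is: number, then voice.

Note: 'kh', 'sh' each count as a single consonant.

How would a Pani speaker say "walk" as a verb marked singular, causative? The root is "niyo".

niyofakk

Attach number singular -fak → niyofak.
Attach voice causative -k → niyofakk.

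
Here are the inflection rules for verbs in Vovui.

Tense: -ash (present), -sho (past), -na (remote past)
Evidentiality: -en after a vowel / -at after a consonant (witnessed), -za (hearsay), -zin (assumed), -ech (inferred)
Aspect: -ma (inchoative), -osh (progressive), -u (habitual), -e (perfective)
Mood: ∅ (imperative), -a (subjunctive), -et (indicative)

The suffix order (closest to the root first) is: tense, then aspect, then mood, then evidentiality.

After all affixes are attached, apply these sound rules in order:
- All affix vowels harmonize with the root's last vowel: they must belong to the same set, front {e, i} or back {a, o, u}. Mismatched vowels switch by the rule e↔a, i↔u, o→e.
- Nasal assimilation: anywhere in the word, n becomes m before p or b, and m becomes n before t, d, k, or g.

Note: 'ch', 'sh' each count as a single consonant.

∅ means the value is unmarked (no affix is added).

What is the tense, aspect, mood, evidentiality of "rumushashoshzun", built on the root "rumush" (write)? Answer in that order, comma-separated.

present, progressive, imperative, assumed

Segment: rumush-ash-osh-zin.
tense: -ash → present.
aspect: -osh → progressive.
mood: ∅ → imperative.
evidentiality: -zin → assumed.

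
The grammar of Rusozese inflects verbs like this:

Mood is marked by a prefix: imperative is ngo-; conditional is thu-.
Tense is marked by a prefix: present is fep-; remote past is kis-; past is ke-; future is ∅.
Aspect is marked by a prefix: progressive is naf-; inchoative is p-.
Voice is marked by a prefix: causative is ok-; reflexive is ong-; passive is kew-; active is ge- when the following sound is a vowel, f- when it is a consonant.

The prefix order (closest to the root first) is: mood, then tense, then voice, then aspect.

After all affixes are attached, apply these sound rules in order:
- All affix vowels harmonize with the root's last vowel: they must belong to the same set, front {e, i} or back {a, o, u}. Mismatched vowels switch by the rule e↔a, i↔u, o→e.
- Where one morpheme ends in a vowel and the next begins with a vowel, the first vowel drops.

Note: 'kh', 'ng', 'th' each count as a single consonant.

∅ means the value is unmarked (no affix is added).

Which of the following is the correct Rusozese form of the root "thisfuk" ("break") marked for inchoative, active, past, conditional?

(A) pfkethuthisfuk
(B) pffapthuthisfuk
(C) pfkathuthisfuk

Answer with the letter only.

C

Attach mood conditional thu- → thuthisfuk.
Attach tense past ke- → kethuthisfuk.
Attach voice active f- (before consonant 'k') → fkethuthisfuk.
Attach aspect inchoative p- → pfkethuthisfuk.
Apply vowel harmony: pfkethuthisfuk → pfkathuthisfuk.
Vowel deletion: no change.
So the correct form is pfkathuthisfuk, option (C).
(A) pfkethuthisfuk is wrong: it fails to apply the sound rule(s).
(B) pffapthuthisfuk is wrong: it uses present instead of past for tense.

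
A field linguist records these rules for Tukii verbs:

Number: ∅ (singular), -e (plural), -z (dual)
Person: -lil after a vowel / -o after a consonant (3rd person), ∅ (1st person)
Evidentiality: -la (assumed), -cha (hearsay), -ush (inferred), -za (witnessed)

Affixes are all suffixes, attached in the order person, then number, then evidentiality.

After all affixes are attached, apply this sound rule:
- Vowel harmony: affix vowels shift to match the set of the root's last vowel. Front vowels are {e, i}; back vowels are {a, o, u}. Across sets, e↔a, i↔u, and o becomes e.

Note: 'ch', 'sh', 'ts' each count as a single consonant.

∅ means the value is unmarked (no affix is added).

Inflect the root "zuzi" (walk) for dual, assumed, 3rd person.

zuzililzle

Attach person 3rd person -lil (after vowel 'i') → zuzilil.
Attach number dual -z → zuzililz.
Attach evidentiality assumed -la → zuzililzla.
Apply vowel harmony: zuzililzla → zuzililzle.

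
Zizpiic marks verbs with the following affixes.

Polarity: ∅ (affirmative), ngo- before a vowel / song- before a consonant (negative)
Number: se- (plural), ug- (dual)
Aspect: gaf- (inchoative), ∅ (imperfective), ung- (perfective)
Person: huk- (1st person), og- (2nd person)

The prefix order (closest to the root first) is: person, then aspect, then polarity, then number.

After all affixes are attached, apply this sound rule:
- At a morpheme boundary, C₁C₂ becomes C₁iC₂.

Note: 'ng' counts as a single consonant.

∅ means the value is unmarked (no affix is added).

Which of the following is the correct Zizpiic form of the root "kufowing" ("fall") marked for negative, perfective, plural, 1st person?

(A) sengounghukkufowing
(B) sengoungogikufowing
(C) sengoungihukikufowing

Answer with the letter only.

C

Attach person 1st person huk- → hukkufowing.
Attach aspect perfective ung- → unghukkufowing.
Attach polarity negative ngo- (before vowel 'u') → ngounghukkufowing.
Attach number plural se- → sengounghukkufowing.
Apply epenthesis: sengounghukkufowing → sengoungihukikufowing.
So the correct form is sengoungihukikufowing, option (C).
(B) sengoungogikufowing is wrong: it uses 2nd person instead of 1st person for person.
(A) sengounghukkufowing is wrong: it fails to apply the sound rule(s).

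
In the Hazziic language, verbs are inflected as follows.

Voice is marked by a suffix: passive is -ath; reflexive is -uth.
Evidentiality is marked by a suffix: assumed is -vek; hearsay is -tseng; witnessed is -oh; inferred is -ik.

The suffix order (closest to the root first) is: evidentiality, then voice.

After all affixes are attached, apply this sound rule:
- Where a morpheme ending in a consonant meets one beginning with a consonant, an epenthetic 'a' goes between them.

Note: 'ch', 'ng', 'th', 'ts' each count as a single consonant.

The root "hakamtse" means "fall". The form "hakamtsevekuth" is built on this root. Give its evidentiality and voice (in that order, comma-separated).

assumed, reflexive

Segment: hakamtse-vek-uth.
evidentiality: -vek → assumed.
voice: -uth → reflexive.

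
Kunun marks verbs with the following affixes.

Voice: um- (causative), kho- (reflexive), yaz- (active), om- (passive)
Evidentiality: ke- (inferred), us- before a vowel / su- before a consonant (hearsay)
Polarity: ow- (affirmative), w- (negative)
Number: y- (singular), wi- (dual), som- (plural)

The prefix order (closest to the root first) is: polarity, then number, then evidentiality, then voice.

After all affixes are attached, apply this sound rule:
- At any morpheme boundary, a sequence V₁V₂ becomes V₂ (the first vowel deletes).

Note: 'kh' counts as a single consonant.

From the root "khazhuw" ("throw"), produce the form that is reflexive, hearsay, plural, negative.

khosusomwkhazhuw

Attach polarity negative w- → wkhazhuw.
Attach number plural som- → somwkhazhuw.
Attach evidentiality hearsay su- (before consonant 's') → susomwkhazhuw.
Attach voice reflexive kho- → khosusomwkhazhuw.
Vowel deletion: no change.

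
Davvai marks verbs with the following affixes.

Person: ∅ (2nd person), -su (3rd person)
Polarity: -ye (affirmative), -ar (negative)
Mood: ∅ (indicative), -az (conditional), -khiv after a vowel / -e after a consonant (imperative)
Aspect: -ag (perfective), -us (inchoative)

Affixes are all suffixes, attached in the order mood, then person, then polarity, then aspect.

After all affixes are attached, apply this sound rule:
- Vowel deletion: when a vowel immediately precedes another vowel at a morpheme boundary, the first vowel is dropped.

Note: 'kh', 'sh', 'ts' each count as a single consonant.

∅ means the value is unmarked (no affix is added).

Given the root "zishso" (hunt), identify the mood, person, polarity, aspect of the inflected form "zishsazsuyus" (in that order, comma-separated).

conditional, 3rd person, affirmative, inchoative

Segment: zishso-az-su-ye-us.
mood: -az → conditional.
person: -su → 3rd person.
polarity: -ye → affirmative.
aspect: -us → inchoative.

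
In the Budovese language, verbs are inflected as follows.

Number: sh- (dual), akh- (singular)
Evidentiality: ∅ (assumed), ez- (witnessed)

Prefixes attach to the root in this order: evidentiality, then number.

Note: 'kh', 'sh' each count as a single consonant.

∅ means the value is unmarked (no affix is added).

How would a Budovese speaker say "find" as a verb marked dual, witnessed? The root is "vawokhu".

shezvawokhu

Attach evidentiality witnessed ez- → ezvawokhu.
Attach number dual sh- → shezvawokhu.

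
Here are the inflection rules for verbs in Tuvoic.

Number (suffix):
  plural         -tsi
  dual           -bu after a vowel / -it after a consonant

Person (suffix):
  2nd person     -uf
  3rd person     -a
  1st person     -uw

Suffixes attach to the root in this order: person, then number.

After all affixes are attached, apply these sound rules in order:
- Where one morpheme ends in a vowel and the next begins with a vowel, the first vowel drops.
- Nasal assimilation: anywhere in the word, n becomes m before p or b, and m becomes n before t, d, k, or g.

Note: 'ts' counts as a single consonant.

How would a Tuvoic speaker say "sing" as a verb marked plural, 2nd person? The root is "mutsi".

Attach person 2nd person -uf → mutsiuf.
Attach number plural -tsi → mutsiuftsi.
Apply vowel deletion: mutsiuftsi → mutsuftsi.
Nasal assimilation: no change.

mutsuftsi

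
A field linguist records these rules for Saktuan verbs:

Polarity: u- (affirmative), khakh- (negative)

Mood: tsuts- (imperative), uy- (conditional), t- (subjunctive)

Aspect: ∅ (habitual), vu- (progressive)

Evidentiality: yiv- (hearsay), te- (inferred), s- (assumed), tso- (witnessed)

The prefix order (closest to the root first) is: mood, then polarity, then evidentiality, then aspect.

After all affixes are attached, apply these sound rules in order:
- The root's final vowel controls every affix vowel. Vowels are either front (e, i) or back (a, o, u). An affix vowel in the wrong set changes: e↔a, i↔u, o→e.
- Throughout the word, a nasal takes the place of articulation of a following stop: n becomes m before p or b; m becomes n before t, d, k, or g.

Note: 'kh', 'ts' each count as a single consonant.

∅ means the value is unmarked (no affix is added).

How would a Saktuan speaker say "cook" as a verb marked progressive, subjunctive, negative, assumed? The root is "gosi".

Attach mood subjunctive t- → tgosi.
Attach polarity negative khakh- → khakhtgosi.
Attach evidentiality assumed s- → skhakhtgosi.
Attach aspect progressive vu- → vuskhakhtgosi.
Apply vowel harmony: vuskhakhtgosi → viskhekhtgosi.
Nasal assimilation: no change.

viskhekhtgosi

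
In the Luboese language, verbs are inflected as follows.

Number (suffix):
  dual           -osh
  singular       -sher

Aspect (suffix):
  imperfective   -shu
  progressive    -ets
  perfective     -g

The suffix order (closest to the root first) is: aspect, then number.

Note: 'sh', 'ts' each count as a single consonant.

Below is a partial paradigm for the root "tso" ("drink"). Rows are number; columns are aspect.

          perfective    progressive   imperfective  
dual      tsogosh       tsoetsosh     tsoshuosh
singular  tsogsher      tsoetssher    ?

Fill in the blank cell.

tsoshusher

Attach aspect imperfective -shu → tsoshu.
Attach number singular -sher → tsoshusher.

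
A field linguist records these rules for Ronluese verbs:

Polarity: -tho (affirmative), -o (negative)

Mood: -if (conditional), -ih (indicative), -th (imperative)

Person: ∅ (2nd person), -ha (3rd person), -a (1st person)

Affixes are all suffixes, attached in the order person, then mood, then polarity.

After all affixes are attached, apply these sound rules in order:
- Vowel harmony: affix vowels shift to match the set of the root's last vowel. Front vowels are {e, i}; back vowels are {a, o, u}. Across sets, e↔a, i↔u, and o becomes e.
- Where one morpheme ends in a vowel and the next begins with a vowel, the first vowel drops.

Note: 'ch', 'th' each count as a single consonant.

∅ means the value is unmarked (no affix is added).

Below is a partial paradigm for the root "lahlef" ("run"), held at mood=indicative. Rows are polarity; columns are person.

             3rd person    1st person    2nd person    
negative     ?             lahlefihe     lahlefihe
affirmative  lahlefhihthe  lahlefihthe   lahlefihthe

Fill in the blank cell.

Attach person 3rd person -ha → lahlefha.
Attach mood indicative -ih → lahlefhaih.
Attach polarity negative -o → lahlefhaiho.
Apply vowel harmony: lahlefhaiho → lahlefheihe.
Apply vowel deletion: lahlefheihe → lahlefhihe.

lahlefhihe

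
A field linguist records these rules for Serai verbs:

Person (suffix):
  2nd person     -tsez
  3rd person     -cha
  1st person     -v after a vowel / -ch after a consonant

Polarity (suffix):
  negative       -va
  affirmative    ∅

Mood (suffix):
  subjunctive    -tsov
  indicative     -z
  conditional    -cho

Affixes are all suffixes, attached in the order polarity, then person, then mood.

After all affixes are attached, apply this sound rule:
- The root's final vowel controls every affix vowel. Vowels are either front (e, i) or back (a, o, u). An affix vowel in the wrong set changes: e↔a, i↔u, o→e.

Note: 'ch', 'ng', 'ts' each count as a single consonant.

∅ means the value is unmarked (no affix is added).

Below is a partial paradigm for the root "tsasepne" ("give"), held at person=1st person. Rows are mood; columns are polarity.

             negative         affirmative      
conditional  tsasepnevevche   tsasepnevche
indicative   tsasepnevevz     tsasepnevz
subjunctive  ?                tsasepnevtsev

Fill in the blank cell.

tsasepnevevtsev

Attach polarity negative -va → tsasepneva.
Attach person 1st person -v (after vowel 'a') → tsasepnevav.
Attach mood subjunctive -tsov → tsasepnevavtsov.
Apply vowel harmony: tsasepnevavtsov → tsasepnevevtsev.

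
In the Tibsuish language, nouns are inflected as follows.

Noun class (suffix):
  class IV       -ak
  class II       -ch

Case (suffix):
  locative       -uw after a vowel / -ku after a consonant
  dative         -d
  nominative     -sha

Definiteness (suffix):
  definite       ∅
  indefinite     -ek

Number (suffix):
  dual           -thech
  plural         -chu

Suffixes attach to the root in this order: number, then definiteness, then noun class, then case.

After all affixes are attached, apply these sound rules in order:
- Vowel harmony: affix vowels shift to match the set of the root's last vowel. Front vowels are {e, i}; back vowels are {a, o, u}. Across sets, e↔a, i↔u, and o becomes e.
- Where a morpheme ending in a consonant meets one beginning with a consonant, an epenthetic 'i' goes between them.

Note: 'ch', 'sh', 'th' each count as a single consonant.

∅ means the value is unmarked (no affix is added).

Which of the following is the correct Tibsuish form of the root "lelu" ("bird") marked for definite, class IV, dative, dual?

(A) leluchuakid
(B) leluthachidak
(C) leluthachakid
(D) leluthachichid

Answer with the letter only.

Attach number dual -thech → leluthech.
definiteness = definite: zero marking, form stays leluthech.
Attach noun class class IV -ak → leluthechak.
Attach case dative -d → leluthechakd.
Apply vowel harmony: leluthechakd → leluthachakd.
Apply epenthesis: leluthachakd → leluthachakid.
So the correct form is leluthachakid, option (C).
(A) leluchuakid is wrong: it uses plural instead of dual for number.
(B) leluthachidak is wrong: it has the affixes in the wrong order.
(D) leluthachichid is wrong: it uses class II instead of class IV for noun class.

C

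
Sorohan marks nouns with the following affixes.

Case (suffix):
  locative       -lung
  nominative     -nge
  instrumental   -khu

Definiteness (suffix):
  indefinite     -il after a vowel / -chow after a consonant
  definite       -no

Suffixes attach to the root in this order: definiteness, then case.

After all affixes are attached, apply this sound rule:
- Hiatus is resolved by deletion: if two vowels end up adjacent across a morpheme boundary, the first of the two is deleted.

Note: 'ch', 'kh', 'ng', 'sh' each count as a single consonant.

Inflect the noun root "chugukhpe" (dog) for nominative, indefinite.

Attach definiteness indefinite -il (after vowel 'e') → chugukhpeil.
Attach case nominative -nge → chugukhpeilnge.
Apply vowel deletion: chugukhpeilnge → chugukhpilnge.

chugukhpilnge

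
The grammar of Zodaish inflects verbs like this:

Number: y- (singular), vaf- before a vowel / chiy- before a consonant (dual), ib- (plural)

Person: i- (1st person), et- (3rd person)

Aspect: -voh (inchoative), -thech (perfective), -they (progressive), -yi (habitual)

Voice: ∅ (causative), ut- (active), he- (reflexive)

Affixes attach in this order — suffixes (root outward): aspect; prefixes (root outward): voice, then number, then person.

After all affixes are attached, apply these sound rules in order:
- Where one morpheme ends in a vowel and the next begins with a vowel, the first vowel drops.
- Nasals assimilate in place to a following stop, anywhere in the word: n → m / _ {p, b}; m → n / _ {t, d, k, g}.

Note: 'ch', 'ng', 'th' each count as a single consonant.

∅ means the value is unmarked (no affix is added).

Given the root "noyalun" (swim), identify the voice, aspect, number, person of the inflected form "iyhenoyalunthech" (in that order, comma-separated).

reflexive, perfective, singular, 1st person

Segment: i-y-he-noyalun-thech.
voice: he- → reflexive.
aspect: -thech → perfective.
number: y- → singular.
person: i- → 1st person.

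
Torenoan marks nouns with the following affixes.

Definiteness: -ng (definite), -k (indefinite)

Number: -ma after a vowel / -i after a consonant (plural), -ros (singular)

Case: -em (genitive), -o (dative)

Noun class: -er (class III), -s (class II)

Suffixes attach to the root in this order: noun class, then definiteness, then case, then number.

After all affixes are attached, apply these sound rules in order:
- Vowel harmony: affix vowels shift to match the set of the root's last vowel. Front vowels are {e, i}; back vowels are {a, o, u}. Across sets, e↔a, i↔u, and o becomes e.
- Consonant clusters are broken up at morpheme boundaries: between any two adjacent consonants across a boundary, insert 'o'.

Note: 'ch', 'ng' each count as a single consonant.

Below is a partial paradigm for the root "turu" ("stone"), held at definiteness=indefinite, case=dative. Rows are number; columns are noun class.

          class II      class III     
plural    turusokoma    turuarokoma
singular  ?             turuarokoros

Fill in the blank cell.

Attach noun class class II -s → turus.
Attach definiteness indefinite -k → turusk.
Attach case dative -o → turusko.
Attach number singular -ros → turuskoros.
Vowel harmony: no change.
Apply epenthesis: turuskoros → turusokoros.

turusokoros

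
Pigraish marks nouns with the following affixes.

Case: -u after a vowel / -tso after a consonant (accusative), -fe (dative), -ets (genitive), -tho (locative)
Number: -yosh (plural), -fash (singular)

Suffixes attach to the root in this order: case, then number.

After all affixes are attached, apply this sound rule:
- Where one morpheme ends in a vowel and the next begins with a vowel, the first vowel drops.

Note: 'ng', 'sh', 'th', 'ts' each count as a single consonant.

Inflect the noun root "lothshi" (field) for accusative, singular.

lothshufash

Attach case accusative -u (after vowel 'i') → lothshiu.
Attach number singular -fash → lothshiufash.
Apply vowel deletion: lothshiufash → lothshufash.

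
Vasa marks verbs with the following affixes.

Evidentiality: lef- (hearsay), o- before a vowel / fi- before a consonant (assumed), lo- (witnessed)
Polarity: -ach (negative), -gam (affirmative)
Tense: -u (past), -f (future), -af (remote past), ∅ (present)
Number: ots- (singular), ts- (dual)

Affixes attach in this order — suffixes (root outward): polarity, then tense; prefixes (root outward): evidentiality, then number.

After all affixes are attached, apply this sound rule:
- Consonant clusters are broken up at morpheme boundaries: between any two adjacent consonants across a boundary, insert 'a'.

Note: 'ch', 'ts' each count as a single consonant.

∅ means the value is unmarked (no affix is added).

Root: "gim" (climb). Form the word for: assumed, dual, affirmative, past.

tsafigimagamu

Attach polarity affirmative -gam → gimgam.
Attach evidentiality assumed fi- (before consonant 'g') → figimgam.
Attach tense past -u → figimgamu.
Attach number dual ts- → tsfigimgamu.
Apply epenthesis: tsfigimgamu → tsafigimagamu.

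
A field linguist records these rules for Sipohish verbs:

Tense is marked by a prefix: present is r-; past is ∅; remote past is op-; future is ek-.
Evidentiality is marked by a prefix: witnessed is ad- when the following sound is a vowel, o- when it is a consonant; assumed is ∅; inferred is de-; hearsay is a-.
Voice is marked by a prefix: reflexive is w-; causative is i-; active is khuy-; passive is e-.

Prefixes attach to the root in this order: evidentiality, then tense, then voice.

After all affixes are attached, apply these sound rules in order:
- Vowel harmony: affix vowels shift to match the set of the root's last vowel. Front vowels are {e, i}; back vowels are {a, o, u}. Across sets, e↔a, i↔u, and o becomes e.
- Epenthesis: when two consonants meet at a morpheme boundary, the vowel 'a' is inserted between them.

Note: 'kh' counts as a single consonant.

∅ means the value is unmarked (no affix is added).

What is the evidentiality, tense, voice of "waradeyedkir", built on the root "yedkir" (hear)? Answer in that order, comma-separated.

inferred, present, reflexive

Segment: w-r-de-yedkir.
evidentiality: de- → inferred.
tense: r- → present.
voice: w- → reflexive.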